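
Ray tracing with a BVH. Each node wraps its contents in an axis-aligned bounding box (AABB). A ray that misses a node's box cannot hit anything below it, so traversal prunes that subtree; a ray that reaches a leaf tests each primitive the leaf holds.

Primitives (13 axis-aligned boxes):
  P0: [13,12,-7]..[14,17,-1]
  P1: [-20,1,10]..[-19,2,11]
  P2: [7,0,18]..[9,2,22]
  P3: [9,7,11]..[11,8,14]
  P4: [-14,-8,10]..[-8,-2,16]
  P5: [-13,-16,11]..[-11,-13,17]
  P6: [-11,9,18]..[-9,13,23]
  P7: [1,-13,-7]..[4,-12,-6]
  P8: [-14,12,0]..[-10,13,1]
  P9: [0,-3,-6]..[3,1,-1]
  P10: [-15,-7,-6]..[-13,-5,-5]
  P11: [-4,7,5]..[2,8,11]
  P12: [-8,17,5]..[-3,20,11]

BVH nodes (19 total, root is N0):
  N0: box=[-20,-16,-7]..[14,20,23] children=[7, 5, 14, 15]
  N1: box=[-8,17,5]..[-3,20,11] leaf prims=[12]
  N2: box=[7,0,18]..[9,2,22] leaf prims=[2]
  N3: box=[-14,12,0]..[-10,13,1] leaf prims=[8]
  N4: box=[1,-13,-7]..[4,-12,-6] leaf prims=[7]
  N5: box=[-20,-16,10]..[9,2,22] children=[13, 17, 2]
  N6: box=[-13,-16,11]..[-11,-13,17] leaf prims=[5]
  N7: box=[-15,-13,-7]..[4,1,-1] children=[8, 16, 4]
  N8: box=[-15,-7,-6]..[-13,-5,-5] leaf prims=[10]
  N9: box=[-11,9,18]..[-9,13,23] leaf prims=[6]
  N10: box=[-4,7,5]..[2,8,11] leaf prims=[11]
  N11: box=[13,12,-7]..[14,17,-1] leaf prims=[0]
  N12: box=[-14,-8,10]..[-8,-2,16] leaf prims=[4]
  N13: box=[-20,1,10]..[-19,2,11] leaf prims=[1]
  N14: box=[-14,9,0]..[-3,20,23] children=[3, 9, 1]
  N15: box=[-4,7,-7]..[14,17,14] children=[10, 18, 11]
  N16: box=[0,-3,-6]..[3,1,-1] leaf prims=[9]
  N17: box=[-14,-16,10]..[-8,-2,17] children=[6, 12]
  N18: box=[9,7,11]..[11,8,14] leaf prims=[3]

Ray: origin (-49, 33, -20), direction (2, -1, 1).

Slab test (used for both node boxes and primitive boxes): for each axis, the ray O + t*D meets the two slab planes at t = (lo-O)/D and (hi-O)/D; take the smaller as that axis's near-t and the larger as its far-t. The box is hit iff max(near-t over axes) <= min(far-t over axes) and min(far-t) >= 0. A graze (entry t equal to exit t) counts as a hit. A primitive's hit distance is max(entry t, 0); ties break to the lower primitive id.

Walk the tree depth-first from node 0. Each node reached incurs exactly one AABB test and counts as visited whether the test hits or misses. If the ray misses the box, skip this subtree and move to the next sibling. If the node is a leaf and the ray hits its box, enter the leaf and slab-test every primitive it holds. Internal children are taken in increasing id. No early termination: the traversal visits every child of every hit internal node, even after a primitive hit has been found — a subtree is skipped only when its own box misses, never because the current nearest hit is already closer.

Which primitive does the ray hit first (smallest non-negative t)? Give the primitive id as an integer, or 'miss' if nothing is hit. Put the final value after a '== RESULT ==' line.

Trace the traversal:
N0 x:[29/2,63/2] y:[13,49] z:[13,43] -> hit [29/2,63/2], descend [5, 7, 14, 15]
  N5 x:[29/2,29] y:[31,49] z:[30,42] -> miss, prune
  N7 x:[17,53/2] y:[32,46] z:[13,19] -> miss, prune
  N14 x:[35/2,23] y:[13,24] z:[20,43] -> hit [20,23], descend [1, 3, 9]
    N1 x:[41/2,23] y:[13,16] z:[25,31] -> miss, prune
    N3 x:[35/2,39/2] y:[20,21] z:[20,21] -> miss, prune
    N9 x:[19,20] y:[20,24] z:[38,43] -> miss, prune
  N15 x:[45/2,63/2] y:[16,26] z:[13,34] -> hit [45/2,26], descend [10, 11, 18]
    N10 x:[45/2,51/2] y:[25,26] z:[25,31] -> hit [25,51/2] leaf, test {P11@t=25}
    N11 x:[31,63/2] y:[16,21] z:[13,19] -> miss, prune
    N18 x:[29,30] y:[25,26] z:[31,34] -> miss, prune

order=[0, 5, 7, 14, 1, 3, 9, 15, 10, 11, 18]  |boxes|=11  |leaves|=1  hit=P11

== RESULT ==
11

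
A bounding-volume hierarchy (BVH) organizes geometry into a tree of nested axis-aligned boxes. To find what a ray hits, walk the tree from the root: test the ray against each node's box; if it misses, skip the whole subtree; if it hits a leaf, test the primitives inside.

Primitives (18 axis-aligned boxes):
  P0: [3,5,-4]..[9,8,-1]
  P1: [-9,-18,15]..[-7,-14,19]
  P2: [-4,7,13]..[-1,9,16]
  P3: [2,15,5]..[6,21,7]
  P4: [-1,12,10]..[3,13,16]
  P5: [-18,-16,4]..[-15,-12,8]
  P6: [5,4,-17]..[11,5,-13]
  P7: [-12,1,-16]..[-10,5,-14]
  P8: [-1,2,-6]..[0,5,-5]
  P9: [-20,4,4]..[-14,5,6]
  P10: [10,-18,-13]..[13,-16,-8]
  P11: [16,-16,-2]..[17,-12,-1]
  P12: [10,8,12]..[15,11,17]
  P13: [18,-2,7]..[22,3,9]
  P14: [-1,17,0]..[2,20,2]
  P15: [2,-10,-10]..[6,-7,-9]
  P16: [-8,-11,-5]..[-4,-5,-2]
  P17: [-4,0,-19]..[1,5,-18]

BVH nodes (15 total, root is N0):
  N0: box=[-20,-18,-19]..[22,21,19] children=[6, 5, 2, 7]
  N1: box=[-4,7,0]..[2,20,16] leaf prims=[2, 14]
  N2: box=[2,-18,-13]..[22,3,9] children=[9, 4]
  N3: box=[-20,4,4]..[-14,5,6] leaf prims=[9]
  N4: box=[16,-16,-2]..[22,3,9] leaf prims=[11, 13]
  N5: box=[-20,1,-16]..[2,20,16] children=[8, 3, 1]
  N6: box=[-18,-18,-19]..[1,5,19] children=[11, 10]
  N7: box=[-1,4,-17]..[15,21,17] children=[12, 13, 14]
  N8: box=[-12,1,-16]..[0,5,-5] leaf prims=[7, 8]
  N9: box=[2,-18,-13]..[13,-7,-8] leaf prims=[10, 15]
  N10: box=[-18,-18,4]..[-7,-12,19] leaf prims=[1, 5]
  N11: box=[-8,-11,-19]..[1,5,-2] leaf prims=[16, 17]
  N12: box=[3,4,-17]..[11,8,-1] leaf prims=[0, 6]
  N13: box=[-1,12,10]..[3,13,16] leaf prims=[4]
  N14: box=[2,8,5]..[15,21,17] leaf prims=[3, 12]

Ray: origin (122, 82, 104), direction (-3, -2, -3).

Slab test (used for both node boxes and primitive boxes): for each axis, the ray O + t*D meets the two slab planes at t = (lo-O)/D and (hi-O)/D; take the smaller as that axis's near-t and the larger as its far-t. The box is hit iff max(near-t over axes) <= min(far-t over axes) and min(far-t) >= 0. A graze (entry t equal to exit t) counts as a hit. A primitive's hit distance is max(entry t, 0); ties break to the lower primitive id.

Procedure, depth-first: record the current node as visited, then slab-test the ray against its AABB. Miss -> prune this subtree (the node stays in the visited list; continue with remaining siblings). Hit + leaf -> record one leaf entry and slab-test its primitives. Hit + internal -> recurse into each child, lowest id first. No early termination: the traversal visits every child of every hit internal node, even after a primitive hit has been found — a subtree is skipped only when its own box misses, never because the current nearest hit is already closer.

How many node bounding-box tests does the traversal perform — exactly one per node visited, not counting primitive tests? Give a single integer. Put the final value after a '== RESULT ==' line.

Walk:
N0 x:[100/3,142/3] y:[61/2,50] z:[85/3,41] -> hit [100/3,41], descend [2, 5, 6, 7]
  N2 x:[100/3,40] y:[79/2,50] z:[95/3,39] -> miss, prune
  N5 x:[40,142/3] y:[31,81/2] z:[88/3,40] -> hit [40,40], descend [1, 3, 8]
    N1 x:[40,42] y:[31,75/2] z:[88/3,104/3] -> miss, prune
    N3 x:[136/3,142/3] y:[77/2,39] z:[98/3,100/3] -> miss, prune
    N8 x:[122/3,134/3] y:[77/2,81/2] z:[109/3,40] -> miss, prune
  N6 x:[121/3,140/3] y:[77/2,50] z:[85/3,41] -> hit [121/3,41], descend [10, 11]
    N10 x:[43,140/3] y:[47,50] z:[85/3,100/3] -> miss, prune
    N11 x:[121/3,130/3] y:[77/2,93/2] z:[106/3,41] -> hit [121/3,41] leaf, test {P16(miss), P17@t=122/3}
  N7 x:[107/3,41] y:[61/2,39] z:[29,121/3] -> hit [107/3,39], descend [12, 13, 14]
    N12 x:[37,119/3] y:[37,39] z:[35,121/3] -> hit [37,39] leaf, test {P0(miss), P6@t=39}
    N13 x:[119/3,41] y:[69/2,35] z:[88/3,94/3] -> miss, prune
    N14 x:[107/3,40] y:[61/2,37] z:[29,33] -> miss, prune

Visited [0, 2, 5, 1, 3, 8, 6, 10, 11, 7, 12, 13, 14]. Tests: 13 box, 2 leaf. Nearest: P6.

== RESULT ==
13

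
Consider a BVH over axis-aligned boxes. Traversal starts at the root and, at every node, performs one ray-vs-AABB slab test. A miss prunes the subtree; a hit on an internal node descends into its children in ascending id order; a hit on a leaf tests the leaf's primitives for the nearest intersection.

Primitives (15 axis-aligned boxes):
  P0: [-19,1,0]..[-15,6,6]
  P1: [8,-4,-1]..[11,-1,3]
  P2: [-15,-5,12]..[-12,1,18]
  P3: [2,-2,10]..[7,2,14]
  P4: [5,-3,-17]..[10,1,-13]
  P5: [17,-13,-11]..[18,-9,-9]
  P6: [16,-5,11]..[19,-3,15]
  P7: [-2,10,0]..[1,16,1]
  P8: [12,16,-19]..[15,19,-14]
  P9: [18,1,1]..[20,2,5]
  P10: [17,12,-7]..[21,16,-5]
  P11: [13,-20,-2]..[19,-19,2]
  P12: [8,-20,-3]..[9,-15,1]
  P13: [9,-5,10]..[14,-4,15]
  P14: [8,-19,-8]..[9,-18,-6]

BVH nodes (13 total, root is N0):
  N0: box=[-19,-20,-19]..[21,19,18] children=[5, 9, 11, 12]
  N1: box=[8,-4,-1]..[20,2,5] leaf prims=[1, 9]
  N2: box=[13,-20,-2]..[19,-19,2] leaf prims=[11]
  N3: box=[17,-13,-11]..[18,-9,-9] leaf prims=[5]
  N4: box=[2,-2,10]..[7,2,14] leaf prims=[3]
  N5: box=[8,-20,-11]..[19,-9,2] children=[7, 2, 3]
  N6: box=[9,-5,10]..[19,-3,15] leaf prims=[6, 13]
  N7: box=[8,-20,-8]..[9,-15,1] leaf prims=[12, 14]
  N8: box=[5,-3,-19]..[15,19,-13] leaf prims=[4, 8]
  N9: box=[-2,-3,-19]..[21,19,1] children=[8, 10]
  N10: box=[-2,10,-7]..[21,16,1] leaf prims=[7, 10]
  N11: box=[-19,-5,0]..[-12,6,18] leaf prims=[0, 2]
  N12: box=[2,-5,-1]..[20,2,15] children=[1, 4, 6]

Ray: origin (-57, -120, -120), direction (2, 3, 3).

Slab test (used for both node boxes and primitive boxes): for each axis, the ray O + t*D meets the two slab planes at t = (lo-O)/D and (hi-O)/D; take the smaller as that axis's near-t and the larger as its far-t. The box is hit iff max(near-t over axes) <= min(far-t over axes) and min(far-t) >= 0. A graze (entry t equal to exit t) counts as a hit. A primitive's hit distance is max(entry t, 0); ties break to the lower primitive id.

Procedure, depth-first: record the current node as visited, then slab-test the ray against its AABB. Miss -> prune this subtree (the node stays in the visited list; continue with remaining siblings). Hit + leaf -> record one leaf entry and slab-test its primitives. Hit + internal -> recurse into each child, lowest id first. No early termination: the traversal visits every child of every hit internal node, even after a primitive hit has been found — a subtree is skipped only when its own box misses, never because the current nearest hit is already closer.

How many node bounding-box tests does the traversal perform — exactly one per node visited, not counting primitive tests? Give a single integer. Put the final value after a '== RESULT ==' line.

Walk:
N0 x:[19,39] y:[100/3,139/3] z:[101/3,46] -> hit [101/3,39], descend [5, 9, 11, 12]
  N5 x:[65/2,38] y:[100/3,37] z:[109/3,122/3] -> hit [109/3,37], descend [2, 3, 7]
    N2 x:[35,38] y:[100/3,101/3] z:[118/3,122/3] -> miss, prune
    N3 x:[37,75/2] y:[107/3,37] z:[109/3,37] -> hit [37,37] leaf, test {P5@t=37}
    N7 x:[65/2,33] y:[100/3,35] z:[112/3,121/3] -> miss, prune
  N9 x:[55/2,39] y:[39,139/3] z:[101/3,121/3] -> hit [39,39], descend [8, 10]
    N8 x:[31,36] y:[39,139/3] z:[101/3,107/3] -> miss, prune
    N10 x:[55/2,39] y:[130/3,136/3] z:[113/3,121/3] -> miss, prune
  N11 x:[19,45/2] y:[115/3,42] z:[40,46] -> miss, prune
  N12 x:[59/2,77/2] y:[115/3,122/3] z:[119/3,45] -> miss, prune

10 AABB tests over nodes [0, 5, 2, 3, 7, 9, 8, 10, 11, 12]; 1 leaf entered; closest P5.

== RESULT ==
10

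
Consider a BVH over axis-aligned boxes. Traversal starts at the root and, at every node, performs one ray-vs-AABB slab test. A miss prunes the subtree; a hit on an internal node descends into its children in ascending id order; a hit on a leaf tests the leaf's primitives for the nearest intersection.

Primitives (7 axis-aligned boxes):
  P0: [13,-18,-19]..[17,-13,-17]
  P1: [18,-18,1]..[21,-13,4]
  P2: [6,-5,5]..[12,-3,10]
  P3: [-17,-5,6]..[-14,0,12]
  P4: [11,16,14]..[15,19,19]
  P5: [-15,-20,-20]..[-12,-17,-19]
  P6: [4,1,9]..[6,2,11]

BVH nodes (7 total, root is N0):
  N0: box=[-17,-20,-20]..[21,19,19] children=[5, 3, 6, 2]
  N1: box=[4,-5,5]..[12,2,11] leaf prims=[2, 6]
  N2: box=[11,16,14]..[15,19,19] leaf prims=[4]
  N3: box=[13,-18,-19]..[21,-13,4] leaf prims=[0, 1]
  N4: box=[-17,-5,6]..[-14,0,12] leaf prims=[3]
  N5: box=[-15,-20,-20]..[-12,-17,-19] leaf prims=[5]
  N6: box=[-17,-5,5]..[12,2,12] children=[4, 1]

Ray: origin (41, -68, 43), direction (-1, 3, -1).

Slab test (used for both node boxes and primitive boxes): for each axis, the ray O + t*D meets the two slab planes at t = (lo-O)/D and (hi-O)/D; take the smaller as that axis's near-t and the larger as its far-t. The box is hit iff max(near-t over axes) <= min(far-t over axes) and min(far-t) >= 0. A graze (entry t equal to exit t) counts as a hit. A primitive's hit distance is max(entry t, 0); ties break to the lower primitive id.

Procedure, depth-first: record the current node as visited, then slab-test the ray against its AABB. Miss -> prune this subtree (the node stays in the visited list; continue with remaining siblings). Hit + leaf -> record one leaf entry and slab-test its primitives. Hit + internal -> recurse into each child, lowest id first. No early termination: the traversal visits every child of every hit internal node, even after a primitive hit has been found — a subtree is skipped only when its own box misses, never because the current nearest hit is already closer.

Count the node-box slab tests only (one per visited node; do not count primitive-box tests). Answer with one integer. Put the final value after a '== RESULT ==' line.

Trace the traversal:
N0 x:[20,58] y:[16,29] z:[24,63] -> hit [24,29], descend [2, 3, 5, 6]
  N2 x:[26,30] y:[28,29] z:[24,29] -> hit [28,29] leaf, test {P4@t=28}
  N3 x:[20,28] y:[50/3,55/3] z:[39,62] -> miss, prune
  N5 x:[53,56] y:[16,17] z:[62,63] -> miss, prune
  N6 x:[29,58] y:[21,70/3] z:[31,38] -> miss, prune

Summary -> nodes [0, 2, 3, 5, 6]; box-tests=5; leaf-entries=1; first=P4

== RESULT ==
5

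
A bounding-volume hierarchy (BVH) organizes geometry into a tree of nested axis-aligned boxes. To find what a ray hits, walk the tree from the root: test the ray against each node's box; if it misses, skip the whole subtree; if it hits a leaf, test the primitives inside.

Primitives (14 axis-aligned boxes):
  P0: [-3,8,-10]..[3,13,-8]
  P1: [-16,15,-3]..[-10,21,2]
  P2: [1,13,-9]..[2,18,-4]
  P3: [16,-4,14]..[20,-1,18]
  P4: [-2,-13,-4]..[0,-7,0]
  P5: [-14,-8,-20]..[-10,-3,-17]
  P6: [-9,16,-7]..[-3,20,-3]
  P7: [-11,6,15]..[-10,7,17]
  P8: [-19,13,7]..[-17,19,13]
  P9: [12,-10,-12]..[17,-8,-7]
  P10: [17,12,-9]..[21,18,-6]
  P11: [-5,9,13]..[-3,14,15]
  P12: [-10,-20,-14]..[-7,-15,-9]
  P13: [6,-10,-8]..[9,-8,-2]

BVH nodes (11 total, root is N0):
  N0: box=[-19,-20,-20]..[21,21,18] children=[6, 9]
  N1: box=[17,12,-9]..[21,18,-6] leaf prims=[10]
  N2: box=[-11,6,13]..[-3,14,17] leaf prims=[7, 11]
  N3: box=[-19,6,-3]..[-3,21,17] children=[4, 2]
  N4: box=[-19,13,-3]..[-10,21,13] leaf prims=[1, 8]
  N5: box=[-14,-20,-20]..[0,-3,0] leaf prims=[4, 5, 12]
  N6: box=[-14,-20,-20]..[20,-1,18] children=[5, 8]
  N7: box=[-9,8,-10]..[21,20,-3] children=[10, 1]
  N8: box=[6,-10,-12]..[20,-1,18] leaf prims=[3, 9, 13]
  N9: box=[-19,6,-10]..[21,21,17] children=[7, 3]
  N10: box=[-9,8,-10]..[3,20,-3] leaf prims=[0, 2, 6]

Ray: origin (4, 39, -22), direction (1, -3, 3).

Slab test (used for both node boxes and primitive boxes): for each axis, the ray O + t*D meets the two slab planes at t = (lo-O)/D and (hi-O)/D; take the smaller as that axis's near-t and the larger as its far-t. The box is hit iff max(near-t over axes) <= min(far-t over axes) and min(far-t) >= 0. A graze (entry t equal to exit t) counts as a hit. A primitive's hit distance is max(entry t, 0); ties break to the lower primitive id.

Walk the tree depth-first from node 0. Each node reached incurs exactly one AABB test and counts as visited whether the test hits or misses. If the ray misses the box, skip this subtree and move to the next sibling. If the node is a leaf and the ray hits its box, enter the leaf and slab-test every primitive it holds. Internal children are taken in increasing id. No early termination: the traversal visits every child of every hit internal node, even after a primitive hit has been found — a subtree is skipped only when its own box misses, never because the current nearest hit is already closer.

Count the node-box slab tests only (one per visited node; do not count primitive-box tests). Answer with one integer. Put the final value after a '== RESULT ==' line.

Trace the traversal:
N0 x:[-23,17] y:[6,59/3] z:[2/3,40/3] -> hit [6,40/3], descend [6, 9]
  N6 x:[-18,16] y:[40/3,59/3] z:[2/3,40/3] -> hit [40/3,40/3], descend [5, 8]
    N5 x:[-18,-4] y:[14,59/3] z:[2/3,22/3] -> miss, prune
    N8 x:[2,16] y:[40/3,49/3] z:[10/3,40/3] -> hit [40/3,40/3] leaf, test {P3@t=40/3, P9(miss), P13(miss)}
  N9 x:[-23,17] y:[6,11] z:[4,13] -> hit [6,11], descend [3, 7]
    N3 x:[-23,-7] y:[6,11] z:[19/3,13] -> miss, prune
    N7 x:[-13,17] y:[19/3,31/3] z:[4,19/3] -> hit [19/3,19/3], descend [1, 10]
      N1 x:[13,17] y:[7,9] z:[13/3,16/3] -> miss, prune
      N10 x:[-13,-1] y:[19/3,31/3] z:[4,19/3] -> miss, prune

Summary -> nodes [0, 6, 5, 8, 9, 3, 7, 1, 10]; box-tests=9; leaf-entries=1; first=P3

== RESULT ==
9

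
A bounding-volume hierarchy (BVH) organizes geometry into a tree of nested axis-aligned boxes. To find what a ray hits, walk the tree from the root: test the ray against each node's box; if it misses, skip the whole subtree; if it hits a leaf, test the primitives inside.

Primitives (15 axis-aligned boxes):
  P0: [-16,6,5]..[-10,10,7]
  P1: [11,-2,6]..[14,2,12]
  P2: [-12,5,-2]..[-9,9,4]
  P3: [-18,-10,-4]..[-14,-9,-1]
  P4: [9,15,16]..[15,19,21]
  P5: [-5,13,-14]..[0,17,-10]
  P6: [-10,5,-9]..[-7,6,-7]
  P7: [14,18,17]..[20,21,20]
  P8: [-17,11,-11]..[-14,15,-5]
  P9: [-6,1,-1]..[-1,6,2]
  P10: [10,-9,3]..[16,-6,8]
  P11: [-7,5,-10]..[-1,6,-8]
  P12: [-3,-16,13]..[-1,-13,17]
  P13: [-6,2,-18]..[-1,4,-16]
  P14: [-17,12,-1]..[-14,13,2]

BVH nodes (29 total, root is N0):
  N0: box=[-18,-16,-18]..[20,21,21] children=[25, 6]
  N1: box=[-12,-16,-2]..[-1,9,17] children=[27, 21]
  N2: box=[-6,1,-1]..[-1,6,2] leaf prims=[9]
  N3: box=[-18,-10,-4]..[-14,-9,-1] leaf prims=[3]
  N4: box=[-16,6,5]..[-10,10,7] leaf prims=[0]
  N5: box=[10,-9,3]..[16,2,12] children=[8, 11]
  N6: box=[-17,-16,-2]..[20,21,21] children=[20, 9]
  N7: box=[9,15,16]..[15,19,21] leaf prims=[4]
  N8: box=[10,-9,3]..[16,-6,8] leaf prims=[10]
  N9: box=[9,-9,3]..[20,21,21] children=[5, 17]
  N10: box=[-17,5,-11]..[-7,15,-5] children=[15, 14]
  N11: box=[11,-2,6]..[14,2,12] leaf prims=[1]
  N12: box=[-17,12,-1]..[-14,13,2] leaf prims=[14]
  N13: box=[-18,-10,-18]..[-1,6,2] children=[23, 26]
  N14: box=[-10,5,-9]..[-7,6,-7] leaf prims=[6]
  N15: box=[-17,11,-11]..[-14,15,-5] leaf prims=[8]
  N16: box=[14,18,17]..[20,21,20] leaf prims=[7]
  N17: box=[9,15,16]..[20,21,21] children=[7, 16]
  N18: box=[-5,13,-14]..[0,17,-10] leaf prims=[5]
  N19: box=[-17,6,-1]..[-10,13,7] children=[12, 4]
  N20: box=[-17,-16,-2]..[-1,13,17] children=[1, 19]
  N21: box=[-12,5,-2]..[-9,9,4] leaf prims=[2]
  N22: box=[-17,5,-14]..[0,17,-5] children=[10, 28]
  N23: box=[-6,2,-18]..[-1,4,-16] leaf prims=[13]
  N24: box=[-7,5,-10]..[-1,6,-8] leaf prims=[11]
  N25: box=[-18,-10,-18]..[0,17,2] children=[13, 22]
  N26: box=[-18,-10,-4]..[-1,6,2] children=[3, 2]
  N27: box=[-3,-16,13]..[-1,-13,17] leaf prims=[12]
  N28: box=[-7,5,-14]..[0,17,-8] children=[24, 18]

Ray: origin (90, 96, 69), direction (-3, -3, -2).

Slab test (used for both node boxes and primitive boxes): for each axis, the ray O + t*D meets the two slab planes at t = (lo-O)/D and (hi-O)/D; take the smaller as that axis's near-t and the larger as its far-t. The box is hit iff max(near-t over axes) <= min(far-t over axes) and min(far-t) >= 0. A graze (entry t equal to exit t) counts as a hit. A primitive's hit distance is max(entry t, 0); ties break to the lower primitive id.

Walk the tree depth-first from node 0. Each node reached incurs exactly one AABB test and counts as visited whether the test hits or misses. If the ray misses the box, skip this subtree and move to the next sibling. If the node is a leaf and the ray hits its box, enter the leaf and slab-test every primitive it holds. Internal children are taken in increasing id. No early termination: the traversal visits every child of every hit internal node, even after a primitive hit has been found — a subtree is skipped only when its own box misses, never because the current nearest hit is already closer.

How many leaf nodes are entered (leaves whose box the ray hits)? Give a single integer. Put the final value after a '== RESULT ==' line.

Traverse from the root:
N0 x:[70/3,36] y:[25,112/3] z:[24,87/2] -> hit [25,36], descend [6, 25]
  N6 x:[70/3,107/3] y:[25,112/3] z:[24,71/2] -> hit [25,71/2], descend [9, 20]
    N9 x:[70/3,27] y:[25,35] z:[24,33] -> hit [25,27], descend [5, 17]
      N5 x:[74/3,80/3] y:[94/3,35] z:[57/2,33] -> miss, prune
      N17 x:[70/3,27] y:[25,27] z:[24,53/2] -> hit [25,53/2], descend [7, 16]
        N7 x:[25,27] y:[77/3,27] z:[24,53/2] -> hit [77/3,53/2] leaf, test {P4@t=77/3}
        N16 x:[70/3,76/3] y:[25,26] z:[49/2,26] -> hit [25,76/3] leaf, test {P7@t=25}
    N20 x:[91/3,107/3] y:[83/3,112/3] z:[26,71/2] -> hit [91/3,71/2], descend [1, 19]
      N1 x:[91/3,34] y:[29,112/3] z:[26,71/2] -> hit [91/3,34], descend [21, 27]
        N21 x:[33,34] y:[29,91/3] z:[65/2,71/2] -> miss, prune
        N27 x:[91/3,31] y:[109/3,112/3] z:[26,28] -> miss, prune
      N19 x:[100/3,107/3] y:[83/3,30] z:[31,35] -> miss, prune
  N25 x:[30,36] y:[79/3,106/3] z:[67/2,87/2] -> hit [67/2,106/3], descend [13, 22]
    N13 x:[91/3,36] y:[30,106/3] z:[67/2,87/2] -> hit [67/2,106/3], descend [23, 26]
      N23 x:[91/3,32] y:[92/3,94/3] z:[85/2,87/2] -> miss, prune
      N26 x:[91/3,36] y:[30,106/3] z:[67/2,73/2] -> hit [67/2,106/3], descend [2, 3]
        N2 x:[91/3,32] y:[30,95/3] z:[67/2,35] -> miss, prune
        N3 x:[104/3,36] y:[35,106/3] z:[35,73/2] -> hit [35,106/3] leaf, test {P3@t=35}
    N22 x:[30,107/3] y:[79/3,91/3] z:[37,83/2] -> miss, prune

Summary -> nodes [0, 6, 9, 5, 17, 7, 16, 20, 1, 21, 27, 19, 25, 13, 23, 26, 2, 3, 22]; box-tests=19; leaf-entries=3; first=P7

== RESULT ==
3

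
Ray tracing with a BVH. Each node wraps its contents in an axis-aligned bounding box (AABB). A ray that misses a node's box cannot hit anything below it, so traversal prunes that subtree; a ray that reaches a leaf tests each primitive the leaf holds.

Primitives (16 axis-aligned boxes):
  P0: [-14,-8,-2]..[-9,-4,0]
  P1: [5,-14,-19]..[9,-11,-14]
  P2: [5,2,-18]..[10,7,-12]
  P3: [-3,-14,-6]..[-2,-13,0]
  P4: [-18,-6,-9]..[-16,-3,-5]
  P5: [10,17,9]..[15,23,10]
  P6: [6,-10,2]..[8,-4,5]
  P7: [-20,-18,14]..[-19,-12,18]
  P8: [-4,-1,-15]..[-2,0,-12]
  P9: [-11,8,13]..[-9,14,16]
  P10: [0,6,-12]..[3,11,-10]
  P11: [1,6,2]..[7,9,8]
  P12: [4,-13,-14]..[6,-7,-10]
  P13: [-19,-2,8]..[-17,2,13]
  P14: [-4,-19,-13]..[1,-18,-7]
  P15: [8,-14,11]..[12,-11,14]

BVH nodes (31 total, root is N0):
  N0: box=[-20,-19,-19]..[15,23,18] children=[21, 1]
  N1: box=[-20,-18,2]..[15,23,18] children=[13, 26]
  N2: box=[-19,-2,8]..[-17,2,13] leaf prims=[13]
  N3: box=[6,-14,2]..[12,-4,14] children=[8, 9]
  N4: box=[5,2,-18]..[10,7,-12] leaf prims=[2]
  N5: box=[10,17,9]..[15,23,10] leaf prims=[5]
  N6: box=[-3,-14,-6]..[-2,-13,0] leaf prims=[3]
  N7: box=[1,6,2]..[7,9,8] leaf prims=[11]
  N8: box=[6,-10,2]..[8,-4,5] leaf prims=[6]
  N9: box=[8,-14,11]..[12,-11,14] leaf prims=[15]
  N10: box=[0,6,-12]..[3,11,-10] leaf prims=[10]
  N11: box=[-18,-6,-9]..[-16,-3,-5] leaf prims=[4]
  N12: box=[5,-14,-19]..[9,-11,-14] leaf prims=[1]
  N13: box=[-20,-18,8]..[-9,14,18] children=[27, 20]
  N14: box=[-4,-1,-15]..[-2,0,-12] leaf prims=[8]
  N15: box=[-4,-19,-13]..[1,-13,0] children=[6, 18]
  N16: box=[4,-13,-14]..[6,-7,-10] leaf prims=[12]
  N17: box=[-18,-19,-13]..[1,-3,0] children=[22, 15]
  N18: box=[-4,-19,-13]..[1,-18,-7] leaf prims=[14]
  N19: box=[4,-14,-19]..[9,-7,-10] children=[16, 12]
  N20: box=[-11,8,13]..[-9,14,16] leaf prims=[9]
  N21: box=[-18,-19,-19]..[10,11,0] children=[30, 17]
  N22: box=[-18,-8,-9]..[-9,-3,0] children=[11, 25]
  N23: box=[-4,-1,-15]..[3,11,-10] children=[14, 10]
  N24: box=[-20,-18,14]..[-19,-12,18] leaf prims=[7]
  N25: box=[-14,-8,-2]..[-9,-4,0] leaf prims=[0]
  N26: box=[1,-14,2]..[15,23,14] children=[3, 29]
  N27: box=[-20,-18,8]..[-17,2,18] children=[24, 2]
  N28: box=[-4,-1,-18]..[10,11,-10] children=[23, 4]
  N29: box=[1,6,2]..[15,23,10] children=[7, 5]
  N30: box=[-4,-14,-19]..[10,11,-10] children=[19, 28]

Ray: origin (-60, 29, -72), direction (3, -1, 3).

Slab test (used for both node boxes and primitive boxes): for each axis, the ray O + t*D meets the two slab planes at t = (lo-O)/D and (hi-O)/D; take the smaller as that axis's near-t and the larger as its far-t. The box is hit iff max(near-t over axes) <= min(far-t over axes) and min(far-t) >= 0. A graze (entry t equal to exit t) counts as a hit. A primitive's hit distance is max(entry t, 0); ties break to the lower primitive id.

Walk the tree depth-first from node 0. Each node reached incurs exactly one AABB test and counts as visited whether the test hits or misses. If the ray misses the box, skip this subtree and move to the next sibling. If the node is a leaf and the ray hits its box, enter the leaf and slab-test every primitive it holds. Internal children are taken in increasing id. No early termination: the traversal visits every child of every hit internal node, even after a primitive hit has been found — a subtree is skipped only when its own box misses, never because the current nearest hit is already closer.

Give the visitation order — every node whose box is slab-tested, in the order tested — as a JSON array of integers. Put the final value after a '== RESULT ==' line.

Trace the traversal:
N0 x:[40/3,25] y:[6,48] z:[53/3,30] -> hit [53/3,25], descend [1, 21]
  N1 x:[40/3,25] y:[6,47] z:[74/3,30] -> hit [74/3,25], descend [13, 26]
    N13 x:[40/3,17] y:[15,47] z:[80/3,30] -> miss, prune
    N26 x:[61/3,25] y:[6,43] z:[74/3,86/3] -> hit [74/3,25], descend [3, 29]
      N3 x:[22,24] y:[33,43] z:[74/3,86/3] -> miss, prune
      N29 x:[61/3,25] y:[6,23] z:[74/3,82/3] -> miss, prune
  N21 x:[14,70/3] y:[18,48] z:[53/3,24] -> hit [18,70/3], descend [17, 30]
    N17 x:[14,61/3] y:[32,48] z:[59/3,24] -> miss, prune
    N30 x:[56/3,70/3] y:[18,43] z:[53/3,62/3] -> hit [56/3,62/3], descend [19, 28]
      N19 x:[64/3,23] y:[36,43] z:[53/3,62/3] -> miss, prune
      N28 x:[56/3,70/3] y:[18,30] z:[18,62/3] -> hit [56/3,62/3], descend [4, 23]
        N4 x:[65/3,70/3] y:[22,27] z:[18,20] -> miss, prune
        N23 x:[56/3,21] y:[18,30] z:[19,62/3] -> hit [19,62/3], descend [10, 14]
          N10 x:[20,21] y:[18,23] z:[20,62/3] -> hit [20,62/3] leaf, test {P10@t=20}
          N14 x:[56/3,58/3] y:[29,30] z:[19,20] -> miss, prune

Visited [0, 1, 13, 26, 3, 29, 21, 17, 30, 19, 28, 4, 23, 10, 14]. Tests: 15 box, 1 leaf. Nearest: P10.

== RESULT ==
[0, 1, 13, 26, 3, 29, 21, 17, 30, 19, 28, 4, 23, 10, 14]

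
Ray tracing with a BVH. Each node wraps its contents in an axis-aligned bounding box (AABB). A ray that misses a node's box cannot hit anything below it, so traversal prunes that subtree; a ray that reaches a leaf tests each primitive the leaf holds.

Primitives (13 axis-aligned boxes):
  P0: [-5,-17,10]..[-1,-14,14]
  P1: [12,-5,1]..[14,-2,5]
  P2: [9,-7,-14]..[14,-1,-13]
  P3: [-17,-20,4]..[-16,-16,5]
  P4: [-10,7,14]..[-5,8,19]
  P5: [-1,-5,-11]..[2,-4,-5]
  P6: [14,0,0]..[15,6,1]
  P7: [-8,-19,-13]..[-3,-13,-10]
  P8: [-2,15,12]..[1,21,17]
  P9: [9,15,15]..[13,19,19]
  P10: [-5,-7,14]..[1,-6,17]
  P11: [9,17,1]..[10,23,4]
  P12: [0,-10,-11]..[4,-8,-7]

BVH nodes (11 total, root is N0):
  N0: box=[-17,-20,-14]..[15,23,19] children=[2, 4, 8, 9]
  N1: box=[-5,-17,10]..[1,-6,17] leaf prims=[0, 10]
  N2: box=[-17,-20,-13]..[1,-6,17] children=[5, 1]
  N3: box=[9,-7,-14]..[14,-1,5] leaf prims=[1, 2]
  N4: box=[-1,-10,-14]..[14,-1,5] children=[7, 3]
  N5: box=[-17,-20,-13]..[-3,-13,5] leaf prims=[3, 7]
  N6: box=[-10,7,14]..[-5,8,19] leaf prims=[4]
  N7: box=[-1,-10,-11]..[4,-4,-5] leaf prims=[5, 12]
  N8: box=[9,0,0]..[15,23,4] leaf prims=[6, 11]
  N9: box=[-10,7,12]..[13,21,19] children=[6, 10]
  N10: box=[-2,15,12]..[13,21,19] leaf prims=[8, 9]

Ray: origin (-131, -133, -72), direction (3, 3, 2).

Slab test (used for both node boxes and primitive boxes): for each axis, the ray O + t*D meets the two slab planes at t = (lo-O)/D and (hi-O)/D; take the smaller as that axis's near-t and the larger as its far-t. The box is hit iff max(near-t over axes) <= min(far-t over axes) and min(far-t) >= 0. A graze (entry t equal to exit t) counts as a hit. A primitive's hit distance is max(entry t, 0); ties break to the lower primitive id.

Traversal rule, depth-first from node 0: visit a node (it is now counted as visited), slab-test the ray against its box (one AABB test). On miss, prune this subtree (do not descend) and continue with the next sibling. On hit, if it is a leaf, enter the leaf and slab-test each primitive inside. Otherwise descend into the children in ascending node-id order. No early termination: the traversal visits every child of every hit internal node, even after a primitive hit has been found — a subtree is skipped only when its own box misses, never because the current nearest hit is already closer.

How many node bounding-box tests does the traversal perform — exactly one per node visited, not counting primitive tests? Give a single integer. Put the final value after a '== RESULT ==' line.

Trace the traversal:
N0 x:[38,146/3] y:[113/3,52] z:[29,91/2] -> hit [38,91/2], descend [2, 4, 8, 9]
  N2 x:[38,44] y:[113/3,127/3] z:[59/2,89/2] -> hit [38,127/3], descend [1, 5]
    N1 x:[42,44] y:[116/3,127/3] z:[41,89/2] -> hit [42,127/3] leaf, test {P0(miss), P10(miss)}
    N5 x:[38,128/3] y:[113/3,40] z:[59/2,77/2] -> hit [38,77/2] leaf, test {P3@t=38, P7(miss)}
  N4 x:[130/3,145/3] y:[41,44] z:[29,77/2] -> miss, prune
  N8 x:[140/3,146/3] y:[133/3,52] z:[36,38] -> miss, prune
  N9 x:[121/3,48] y:[140/3,154/3] z:[42,91/2] -> miss, prune

7 AABB tests over nodes [0, 2, 1, 5, 4, 8, 9]; 2 leaves entered; closest P3.

== RESULT ==
7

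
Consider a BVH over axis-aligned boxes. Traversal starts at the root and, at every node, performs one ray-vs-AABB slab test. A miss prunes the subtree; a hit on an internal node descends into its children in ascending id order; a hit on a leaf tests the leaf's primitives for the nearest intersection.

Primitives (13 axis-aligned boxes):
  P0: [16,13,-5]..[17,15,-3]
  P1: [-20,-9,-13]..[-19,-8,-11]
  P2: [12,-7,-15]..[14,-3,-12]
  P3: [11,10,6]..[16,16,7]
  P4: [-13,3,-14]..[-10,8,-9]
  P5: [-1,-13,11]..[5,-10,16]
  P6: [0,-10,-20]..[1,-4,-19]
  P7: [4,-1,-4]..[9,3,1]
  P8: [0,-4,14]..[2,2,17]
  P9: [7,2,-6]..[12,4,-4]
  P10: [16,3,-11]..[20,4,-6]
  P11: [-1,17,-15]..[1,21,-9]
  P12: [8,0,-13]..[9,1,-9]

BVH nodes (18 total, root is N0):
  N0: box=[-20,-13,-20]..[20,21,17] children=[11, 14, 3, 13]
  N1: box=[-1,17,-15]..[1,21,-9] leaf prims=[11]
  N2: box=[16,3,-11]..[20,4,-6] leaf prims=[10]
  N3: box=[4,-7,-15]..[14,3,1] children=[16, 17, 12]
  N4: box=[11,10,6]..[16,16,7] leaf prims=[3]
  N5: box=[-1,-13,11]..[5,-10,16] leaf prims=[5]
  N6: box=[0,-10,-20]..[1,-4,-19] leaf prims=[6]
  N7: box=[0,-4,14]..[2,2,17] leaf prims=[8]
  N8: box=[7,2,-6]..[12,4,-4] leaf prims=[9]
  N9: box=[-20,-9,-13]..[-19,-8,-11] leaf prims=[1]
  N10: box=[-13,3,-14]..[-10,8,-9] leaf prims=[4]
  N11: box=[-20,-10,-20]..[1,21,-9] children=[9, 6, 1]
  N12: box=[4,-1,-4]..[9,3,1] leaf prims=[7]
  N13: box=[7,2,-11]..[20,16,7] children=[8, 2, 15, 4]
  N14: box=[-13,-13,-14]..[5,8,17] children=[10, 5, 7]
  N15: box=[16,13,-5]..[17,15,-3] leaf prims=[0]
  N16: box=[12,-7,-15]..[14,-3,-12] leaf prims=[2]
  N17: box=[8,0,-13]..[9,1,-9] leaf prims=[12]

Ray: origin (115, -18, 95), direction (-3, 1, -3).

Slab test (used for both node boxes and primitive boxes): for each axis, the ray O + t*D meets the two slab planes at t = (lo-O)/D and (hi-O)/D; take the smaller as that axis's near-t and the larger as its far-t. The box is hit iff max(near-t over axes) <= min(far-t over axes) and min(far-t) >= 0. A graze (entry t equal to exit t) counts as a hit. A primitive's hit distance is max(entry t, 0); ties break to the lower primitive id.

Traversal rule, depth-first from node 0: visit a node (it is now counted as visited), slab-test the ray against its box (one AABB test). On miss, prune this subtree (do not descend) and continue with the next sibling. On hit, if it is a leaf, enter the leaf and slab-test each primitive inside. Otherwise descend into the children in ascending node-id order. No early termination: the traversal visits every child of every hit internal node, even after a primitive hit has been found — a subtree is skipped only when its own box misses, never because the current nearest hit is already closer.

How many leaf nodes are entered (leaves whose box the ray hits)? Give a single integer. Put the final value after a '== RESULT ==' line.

Walk:
N0 x:[95/3,45] y:[5,39] z:[26,115/3] -> hit [95/3,115/3], descend [3, 11, 13, 14]
  N3 x:[101/3,37] y:[11,21] z:[94/3,110/3] -> miss, prune
  N11 x:[38,45] y:[8,39] z:[104/3,115/3] -> hit [38,115/3], descend [1, 6, 9]
    N1 x:[38,116/3] y:[35,39] z:[104/3,110/3] -> miss, prune
    N6 x:[38,115/3] y:[8,14] z:[38,115/3] -> miss, prune
    N9 x:[134/3,45] y:[9,10] z:[106/3,36] -> miss, prune
  N13 x:[95/3,36] y:[20,34] z:[88/3,106/3] -> hit [95/3,34], descend [2, 4, 8, 15]
    N2 x:[95/3,33] y:[21,22] z:[101/3,106/3] -> miss, prune
    N4 x:[33,104/3] y:[28,34] z:[88/3,89/3] -> miss, prune
    N8 x:[103/3,36] y:[20,22] z:[33,101/3] -> miss, prune
    N15 x:[98/3,33] y:[31,33] z:[98/3,100/3] -> hit [98/3,33] leaf, test {P0@t=98/3}
  N14 x:[110/3,128/3] y:[5,26] z:[26,109/3] -> miss, prune

12 AABB tests over nodes [0, 3, 11, 1, 6, 9, 13, 2, 4, 8, 15, 14]; 1 leaf entered; closest P0.

== RESULT ==
1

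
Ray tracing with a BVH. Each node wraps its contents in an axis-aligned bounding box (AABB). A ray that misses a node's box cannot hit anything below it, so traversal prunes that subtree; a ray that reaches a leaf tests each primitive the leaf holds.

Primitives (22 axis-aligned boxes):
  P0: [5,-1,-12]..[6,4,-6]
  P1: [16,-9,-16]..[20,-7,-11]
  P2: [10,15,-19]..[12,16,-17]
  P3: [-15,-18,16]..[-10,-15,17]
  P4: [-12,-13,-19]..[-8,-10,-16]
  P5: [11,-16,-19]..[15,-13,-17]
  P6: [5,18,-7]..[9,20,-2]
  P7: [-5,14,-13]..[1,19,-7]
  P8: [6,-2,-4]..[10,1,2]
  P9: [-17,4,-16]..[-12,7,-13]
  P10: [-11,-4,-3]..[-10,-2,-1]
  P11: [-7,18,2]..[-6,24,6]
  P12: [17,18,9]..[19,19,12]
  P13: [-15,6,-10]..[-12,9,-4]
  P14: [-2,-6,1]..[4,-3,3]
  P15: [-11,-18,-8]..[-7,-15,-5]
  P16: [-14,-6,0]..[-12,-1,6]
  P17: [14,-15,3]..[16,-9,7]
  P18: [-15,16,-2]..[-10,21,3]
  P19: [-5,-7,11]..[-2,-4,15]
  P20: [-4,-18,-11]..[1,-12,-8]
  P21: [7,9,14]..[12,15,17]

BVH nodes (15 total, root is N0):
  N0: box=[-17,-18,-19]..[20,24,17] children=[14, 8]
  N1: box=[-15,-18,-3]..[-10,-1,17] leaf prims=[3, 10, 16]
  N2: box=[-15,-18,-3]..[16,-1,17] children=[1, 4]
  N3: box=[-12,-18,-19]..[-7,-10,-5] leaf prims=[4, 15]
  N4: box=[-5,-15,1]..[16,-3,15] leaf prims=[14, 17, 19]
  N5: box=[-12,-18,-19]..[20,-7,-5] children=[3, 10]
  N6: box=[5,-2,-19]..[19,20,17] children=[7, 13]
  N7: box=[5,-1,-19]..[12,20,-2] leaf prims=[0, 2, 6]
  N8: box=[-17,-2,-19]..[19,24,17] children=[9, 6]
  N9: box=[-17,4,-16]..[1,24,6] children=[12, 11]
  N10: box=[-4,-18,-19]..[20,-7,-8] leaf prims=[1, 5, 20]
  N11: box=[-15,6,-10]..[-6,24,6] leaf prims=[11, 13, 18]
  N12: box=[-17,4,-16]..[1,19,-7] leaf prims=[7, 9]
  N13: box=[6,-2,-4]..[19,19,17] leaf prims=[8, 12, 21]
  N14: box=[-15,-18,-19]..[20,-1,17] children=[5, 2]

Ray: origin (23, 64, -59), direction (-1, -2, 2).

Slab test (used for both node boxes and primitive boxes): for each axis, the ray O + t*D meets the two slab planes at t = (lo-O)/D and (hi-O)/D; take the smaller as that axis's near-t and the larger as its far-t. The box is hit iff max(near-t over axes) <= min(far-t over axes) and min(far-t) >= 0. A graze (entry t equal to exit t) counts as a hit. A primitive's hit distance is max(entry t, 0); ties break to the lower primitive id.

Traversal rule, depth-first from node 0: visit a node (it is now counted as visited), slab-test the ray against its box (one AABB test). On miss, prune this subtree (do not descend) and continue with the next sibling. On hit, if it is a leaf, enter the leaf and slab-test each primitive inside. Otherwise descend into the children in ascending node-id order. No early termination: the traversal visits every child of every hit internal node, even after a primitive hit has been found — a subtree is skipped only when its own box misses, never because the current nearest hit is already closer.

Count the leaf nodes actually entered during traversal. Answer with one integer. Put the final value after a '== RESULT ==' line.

Trace the traversal:
N0 x:[3,40] y:[20,41] z:[20,38] -> hit [20,38], descend [8, 14]
  N8 x:[4,40] y:[20,33] z:[20,38] -> hit [20,33], descend [6, 9]
    N6 x:[4,18] y:[22,33] z:[20,38] -> miss, prune
    N9 x:[22,40] y:[20,30] z:[43/2,65/2] -> hit [22,30], descend [11, 12]
      N11 x:[29,38] y:[20,29] z:[49/2,65/2] -> hit [29,29] leaf, test {P11(miss), P13(miss), P18(miss)}
      N12 x:[22,40] y:[45/2,30] z:[43/2,26] -> hit [45/2,26] leaf, test {P7@t=23, P9(miss)}
  N14 x:[3,38] y:[65/2,41] z:[20,38] -> hit [65/2,38], descend [2, 5]
    N2 x:[7,38] y:[65/2,41] z:[28,38] -> hit [65/2,38], descend [1, 4]
      N1 x:[33,38] y:[65/2,41] z:[28,38] -> hit [33,38] leaf, test {P3(miss), P10(miss), P16(miss)}
      N4 x:[7,28] y:[67/2,79/2] z:[30,37] -> miss, prune
    N5 x:[3,35] y:[71/2,41] z:[20,27] -> miss, prune

order=[0, 8, 6, 9, 11, 12, 14, 2, 1, 4, 5]  |boxes|=11  |leaves|=3  hit=P7

== RESULT ==
3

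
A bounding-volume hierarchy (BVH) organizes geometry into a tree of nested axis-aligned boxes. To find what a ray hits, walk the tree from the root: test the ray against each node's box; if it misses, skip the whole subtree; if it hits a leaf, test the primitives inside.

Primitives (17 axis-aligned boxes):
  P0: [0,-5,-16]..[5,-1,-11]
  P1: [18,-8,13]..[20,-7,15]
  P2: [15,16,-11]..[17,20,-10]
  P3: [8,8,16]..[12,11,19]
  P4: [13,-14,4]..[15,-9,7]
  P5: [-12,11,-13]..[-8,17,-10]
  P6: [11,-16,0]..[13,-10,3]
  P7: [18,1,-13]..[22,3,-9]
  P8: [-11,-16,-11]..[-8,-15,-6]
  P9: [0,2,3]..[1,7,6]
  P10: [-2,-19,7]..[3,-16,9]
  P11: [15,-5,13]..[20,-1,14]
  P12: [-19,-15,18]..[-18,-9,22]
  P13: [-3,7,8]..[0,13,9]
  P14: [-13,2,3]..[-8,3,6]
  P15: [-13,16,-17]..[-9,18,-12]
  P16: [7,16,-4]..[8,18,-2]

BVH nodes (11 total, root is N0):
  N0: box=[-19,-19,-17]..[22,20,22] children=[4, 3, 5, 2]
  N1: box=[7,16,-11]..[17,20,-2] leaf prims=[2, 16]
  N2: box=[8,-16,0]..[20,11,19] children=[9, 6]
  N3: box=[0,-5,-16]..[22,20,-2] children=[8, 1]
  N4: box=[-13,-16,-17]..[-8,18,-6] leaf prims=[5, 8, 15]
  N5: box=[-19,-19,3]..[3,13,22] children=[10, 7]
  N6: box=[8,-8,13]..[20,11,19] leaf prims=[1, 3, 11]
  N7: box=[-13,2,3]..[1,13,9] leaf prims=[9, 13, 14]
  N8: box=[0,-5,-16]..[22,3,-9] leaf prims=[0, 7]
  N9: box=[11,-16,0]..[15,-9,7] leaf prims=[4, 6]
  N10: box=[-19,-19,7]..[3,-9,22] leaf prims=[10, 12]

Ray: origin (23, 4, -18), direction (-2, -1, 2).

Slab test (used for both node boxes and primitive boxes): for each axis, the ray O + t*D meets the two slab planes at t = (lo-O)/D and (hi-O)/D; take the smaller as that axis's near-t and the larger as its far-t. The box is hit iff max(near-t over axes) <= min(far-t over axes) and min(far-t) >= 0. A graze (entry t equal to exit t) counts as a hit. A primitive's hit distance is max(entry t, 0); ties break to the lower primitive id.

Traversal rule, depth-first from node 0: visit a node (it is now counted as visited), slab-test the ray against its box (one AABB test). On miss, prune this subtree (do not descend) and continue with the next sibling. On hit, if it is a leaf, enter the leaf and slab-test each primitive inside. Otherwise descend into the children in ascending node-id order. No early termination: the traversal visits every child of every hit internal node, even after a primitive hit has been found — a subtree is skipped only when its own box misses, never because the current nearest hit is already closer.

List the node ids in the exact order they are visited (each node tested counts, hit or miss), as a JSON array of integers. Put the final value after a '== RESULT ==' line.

Walk:
N0 x:[1/2,21] y:[-16,23] z:[1/2,20] -> hit [1/2,20], descend [2, 3, 4, 5]
  N2 x:[3/2,15/2] y:[-7,20] z:[9,37/2] -> miss, prune
  N3 x:[1/2,23/2] y:[-16,9] z:[1,8] -> hit [1,8], descend [1, 8]
    N1 x:[3,8] y:[-16,-12] z:[7/2,8] -> miss, prune
    N8 x:[1/2,23/2] y:[1,9] z:[1,9/2] -> hit [1,9/2] leaf, test {P0(miss), P7@t=5/2}
  N4 x:[31/2,18] y:[-14,20] z:[1/2,6] -> miss, prune
  N5 x:[10,21] y:[-9,23] z:[21/2,20] -> hit [21/2,20], descend [7, 10]
    N7 x:[11,18] y:[-9,2] z:[21/2,27/2] -> miss, prune
    N10 x:[10,21] y:[13,23] z:[25/2,20] -> hit [13,20] leaf, test {P10(miss), P12(miss)}

order=[0, 2, 3, 1, 8, 4, 5, 7, 10]  |boxes|=9  |leaves|=2  hit=P7

== RESULT ==
[0, 2, 3, 1, 8, 4, 5, 7, 10]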